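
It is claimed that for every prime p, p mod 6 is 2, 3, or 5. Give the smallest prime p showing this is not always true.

A counterexample is any prime p such that the claim fails; we check each in order.
p = 2: 2 mod 6 = 2.
p = 3: 3 mod 6 = 3.
p = 5: 5 mod 6 = 5.
p = 7: 7 mod 6 = 1 — not in {2, 3, 5}.

p = 7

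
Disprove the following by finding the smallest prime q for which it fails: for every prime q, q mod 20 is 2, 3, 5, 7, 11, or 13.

q = 17

A counterexample is any prime q such that the claim fails; we check each in order.
The first 6 eligible values, up to q = 13, all satisfy the conclusion.
q = 17: 17 mod 20 = 17 — not in {2, 3, 5, 7, 11, 13}.
Thus q = 17 disproves the claim, and no smaller q works.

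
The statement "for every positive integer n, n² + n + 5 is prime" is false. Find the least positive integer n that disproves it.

n = 4

A counterexample is any positive integer n such that n² + n + 5 is not prime; we check each in order.
n = 1: n² + n + 5 = 7, prime.
n = 2: n² + n + 5 = 11, prime.
n = 3: n² + n + 5 = 17, prime.
n = 4: n² + n + 5 = 25 = 5 × 5, composite.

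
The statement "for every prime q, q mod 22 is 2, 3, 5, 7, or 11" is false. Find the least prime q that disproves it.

q = 13

We need the least prime q for which the claim fails.
The first 5 eligible values, up to q = 11, all satisfy the conclusion.
q = 13: 13 mod 22 = 13 — not in {2, 3, 5, 7, 11}.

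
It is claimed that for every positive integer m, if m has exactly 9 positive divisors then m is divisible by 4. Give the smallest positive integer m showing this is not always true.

m = 225

For m = 36, 100, 196 the conclusion holds.
m = 225: τ(225) = 9; 225 mod 4 = 1.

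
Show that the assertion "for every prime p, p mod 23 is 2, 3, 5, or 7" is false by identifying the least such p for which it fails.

p = 11

We need the least prime p for which the claim fails.
For p = 2, 3, 5, 7 the conclusion holds.
p = 11: 11 mod 23 = 11 — not in {2, 3, 5, 7}.
Thus p = 11 disproves the claim, and no smaller p works.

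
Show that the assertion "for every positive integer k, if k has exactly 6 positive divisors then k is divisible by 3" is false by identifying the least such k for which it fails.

k = 20

We need the least positive integer k for which k has exactly 6 positive divisors but k is not divisible by 3.
k = 12: τ(12) = 6; 12 mod 3 = 0.
k = 18: τ(18) = 6; 18 mod 3 = 0.
k = 20: τ(20) = 6; 20 mod 3 = 2.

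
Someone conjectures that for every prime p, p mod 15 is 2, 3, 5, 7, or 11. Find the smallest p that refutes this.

A counterexample is any prime p such that the claim fails; we check each in order.
p = 2: 2 mod 15 = 2.
p = 3: 3 mod 15 = 3.
p = 5: 5 mod 15 = 5.
p = 7: 7 mod 15 = 7.
p = 11: 11 mod 15 = 11.
p = 13: 13 mod 15 = 13 — not in {2, 3, 5, 7, 11}.

p = 13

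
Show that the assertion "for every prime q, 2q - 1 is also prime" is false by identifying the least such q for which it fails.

We need the least prime q for which 2q - 1 is not prime.
q = 2: 2q - 1 = 3, prime.
q = 3: 2q - 1 = 5, prime.
q = 5: 2q - 1 = 9 = 3 × 3, not prime.
So q = 5 is the smallest counterexample.

q = 5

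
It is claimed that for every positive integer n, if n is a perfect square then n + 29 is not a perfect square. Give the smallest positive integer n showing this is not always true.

The first 13 eligible values, up to n = 169, all satisfy the conclusion.
n = 196: 196 = 14² and 196 + 29 = 225 = 15².

n = 196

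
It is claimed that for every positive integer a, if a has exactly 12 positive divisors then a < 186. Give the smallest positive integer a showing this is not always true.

Check each positive integer a in order until a has exactly 12 positive divisors but the claim fails.
For a = 60, 72, 84, 90, …, 150, 156, 160 the conclusion holds.
a = 198: τ(198) = 12; 198 ≥ 186.
So a = 198 is the smallest counterexample.

a = 198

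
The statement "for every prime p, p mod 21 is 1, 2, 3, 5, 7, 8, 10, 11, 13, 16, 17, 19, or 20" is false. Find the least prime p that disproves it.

p = 67

A counterexample is any prime p such that the claim fails; we check each in order.
The first 18 eligible values, up to p = 61, all satisfy the conclusion.
p = 67: 67 mod 21 = 4 — not in {1, 2, 3, 5, 7, 8, 10, 11, 13, 16, 17, 19, 20}.
Hence p = 67 is a counterexample.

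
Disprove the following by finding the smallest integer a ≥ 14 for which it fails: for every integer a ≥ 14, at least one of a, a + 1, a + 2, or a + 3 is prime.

a = 24

We need the least integer a ≥ 14 for which a, a + 1, a + 2, a + 3 are all composite.
For a = 14, 15, 16, 17, 18, 19, 20, 21, 22, 23 the conclusion holds.
a = 24: 24 = 2 × 12; 25 = 5 × 5; 26 = 2 × 13; 27 = 3 × 9 — all composite.
Hence a = 24 is a counterexample.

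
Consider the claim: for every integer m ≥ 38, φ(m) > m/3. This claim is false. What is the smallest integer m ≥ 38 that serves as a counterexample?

m = 42

A counterexample is any integer m ≥ 38 such that the claim fails; we check each in order.
m = 38: φ(38) = 18 and 38/3 = 38/3, so φ(38) > 38/3.
m = 39: φ(39) = 24 and 39/3 = 13, so φ(39) > 39/3.
m = 40: φ(40) = 16 and 40/3 = 40/3, so φ(40) > 40/3.
m = 41: φ(41) = 40 and 41/3 = 41/3, so φ(41) > 41/3.
m = 42: φ(42) = 12 and 42/3 = 14, so φ(42) ≤ 42/3.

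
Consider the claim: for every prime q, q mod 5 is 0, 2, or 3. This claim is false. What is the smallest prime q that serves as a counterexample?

q = 11

A counterexample is any prime q such that the claim fails; we check each in order.
The first 4 eligible values, up to q = 7, all satisfy the conclusion.
q = 11: 11 mod 5 = 1 — not in {0, 2, 3}.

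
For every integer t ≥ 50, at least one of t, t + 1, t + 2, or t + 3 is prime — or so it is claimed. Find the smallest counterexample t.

t = 54

We need the least integer t ≥ 50 for which t, t + 1, t + 2, t + 3 are all composite.
For t = 50, 51, 52, 53 the conclusion holds.
t = 54: 54 = 2 × 27; 55 = 5 × 11; 56 = 2 × 28; 57 = 3 × 19 — all composite.
So t = 54 is the smallest counterexample.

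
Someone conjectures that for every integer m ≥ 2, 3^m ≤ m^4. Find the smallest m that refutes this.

We need the least integer m ≥ 2 for which 3^m > m^4.
For m = 2, 3, 4, 5, 6, 7 the conclusion holds.
m = 8: 3^m = 6561 and m^4 = 4096, so 6561 > 4096.
Hence m = 8 is a counterexample.

m = 8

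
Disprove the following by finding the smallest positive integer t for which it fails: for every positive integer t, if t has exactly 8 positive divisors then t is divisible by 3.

A counterexample is any positive integer t such that t has exactly 8 positive divisors but t is not divisible by 3; we check each in order.
t = 24: τ(24) = 8; 24 mod 3 = 0.
t = 30: τ(30) = 8; 30 mod 3 = 0.
t = 40: τ(40) = 8; 40 mod 3 = 1.
Thus t = 40 disproves the claim, and no smaller t works.

t = 40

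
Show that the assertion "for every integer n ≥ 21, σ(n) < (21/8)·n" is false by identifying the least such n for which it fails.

We need the least integer n ≥ 21 for which the claim fails.
For n = 21, 22, 23, 24, …, 57, 58, 59 the conclusion holds.
n = 60: σ(60) = 168; 168 ≥ 315/2.

n = 60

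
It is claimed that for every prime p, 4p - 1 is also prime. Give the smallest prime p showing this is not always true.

A counterexample is any prime p such that 4p - 1 is not prime; we check each in order.
For p = 2, 3, 5 the conclusion holds.
p = 7: 4p - 1 = 27 = 3 × 9, not prime.
Hence p = 7 is a counterexample.

p = 7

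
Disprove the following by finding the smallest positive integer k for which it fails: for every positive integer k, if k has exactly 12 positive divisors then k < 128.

The first 7 eligible values, up to k = 126, all satisfy the conclusion.
k = 132: τ(132) = 12; 132 ≥ 128.
Hence k = 132 is a counterexample.

k = 132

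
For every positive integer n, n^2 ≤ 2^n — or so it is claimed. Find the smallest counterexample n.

n = 3

A counterexample is any positive integer n such that n^2 > 2^n; we check each in order.
n = 1: n^2 = 1 and 2^n = 2, so 1 ≤ 2.
n = 2: n^2 = 4 and 2^n = 4, so 4 ≤ 4.
n = 3: n^2 = 9 and 2^n = 8, so 9 > 8.
Thus n = 3 disproves the claim, and no smaller n works.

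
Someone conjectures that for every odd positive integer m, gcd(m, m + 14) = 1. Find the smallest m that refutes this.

A counterexample is any odd positive integer m such that gcd(m, m + 14) > 1; we check each in order.
m = 1: gcd(1, 15) = 1.
m = 3: gcd(3, 17) = 1.
m = 5: gcd(5, 19) = 1.
m = 7: gcd(7, 21) = 7.
So m = 7 is the smallest counterexample.

m = 7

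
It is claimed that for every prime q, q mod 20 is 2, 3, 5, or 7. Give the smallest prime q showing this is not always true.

q = 11

q = 2: 2 mod 20 = 2.
q = 3: 3 mod 20 = 3.
q = 5: 5 mod 20 = 5.
q = 7: 7 mod 20 = 7.
q = 11: 11 mod 20 = 11 — not in {2, 3, 5, 7}.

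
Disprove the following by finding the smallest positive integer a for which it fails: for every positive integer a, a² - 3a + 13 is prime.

For a = 1, 2, 3, 4, …, 9, 10, 11 the conclusion holds.
a = 12: a² - 3a + 13 = 121 = 11 × 11, composite.

a = 12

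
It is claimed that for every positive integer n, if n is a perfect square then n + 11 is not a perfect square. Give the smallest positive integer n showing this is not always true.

Check each positive integer n in order until n is a perfect square but n + 11 is a perfect square.
The first 4 eligible values, up to n = 16, all satisfy the conclusion.
n = 25: 25 = 5² and 25 + 11 = 36 = 6².

n = 25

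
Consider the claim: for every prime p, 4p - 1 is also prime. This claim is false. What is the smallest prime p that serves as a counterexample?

p = 7

Check each prime p in order until 4p - 1 is not prime.
For p = 2, 3, 5 the conclusion holds.
p = 7: 4p - 1 = 27 = 3 × 9, not prime.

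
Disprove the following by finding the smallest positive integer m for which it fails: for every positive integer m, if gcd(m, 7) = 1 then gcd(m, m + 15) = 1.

m = 3

We need the least positive integer m for which gcd(m, 7) = 1 but gcd(m, m + 15) > 1.
m = 1: gcd(1, 16) = 1.
m = 2: gcd(2, 17) = 1.
m = 3: gcd(3, 18) = 3.
So m = 3 is the smallest counterexample.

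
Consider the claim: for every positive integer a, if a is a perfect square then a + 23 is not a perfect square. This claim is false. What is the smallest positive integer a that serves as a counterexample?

We need the least positive integer a for which a is a perfect square but a + 23 is a perfect square.
For a = 1, 4, 9, 16, 25, 36, 49, 64, 81, 100 the conclusion holds.
a = 121: 121 = 11² and 121 + 23 = 144 = 12².

a = 121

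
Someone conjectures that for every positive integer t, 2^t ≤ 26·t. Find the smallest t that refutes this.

t = 8

We need the least positive integer t for which 2^t > 26·t.
t = 1: 2^t = 2 and 26·t = 26, so 2 ≤ 26.
t = 2: 2^t = 4 and 26·t = 52, so 4 ≤ 52.
t = 3: 2^t = 8 and 26·t = 78, so 8 ≤ 78.
t = 4: 2^t = 16 and 26·t = 104, so 16 ≤ 104.
t = 5: 2^t = 32 and 26·t = 130, so 32 ≤ 130.
t = 6: 2^t = 64 and 26·t = 156, so 64 ≤ 156.
t = 7: 2^t = 128 and 26·t = 182, so 128 ≤ 182.
t = 8: 2^t = 256 and 26·t = 208, so 256 > 208.
So t = 8 is the smallest counterexample.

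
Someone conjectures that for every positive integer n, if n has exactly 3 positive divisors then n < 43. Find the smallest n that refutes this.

n = 49

We need the least positive integer n for which n has exactly 3 positive divisors but the claim fails.
n = 4: τ(4) = 3; 4 < 43.
n = 9: τ(9) = 3; 9 < 43.
n = 25: τ(25) = 3; 25 < 43.
n = 49: τ(49) = 3; 49 ≥ 43.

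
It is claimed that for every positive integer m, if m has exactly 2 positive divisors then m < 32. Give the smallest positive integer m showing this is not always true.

m = 37

For m = 2, 3, 5, 7, …, 23, 29, 31 the conclusion holds.
m = 37: τ(37) = 2; 37 ≥ 32.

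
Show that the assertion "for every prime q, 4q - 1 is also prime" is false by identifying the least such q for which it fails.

Check each prime q in order until 4q - 1 is not prime.
q = 2: 4q - 1 = 7, prime.
q = 3: 4q - 1 = 11, prime.
q = 5: 4q - 1 = 19, prime.
q = 7: 4q - 1 = 27 = 3 × 9, not prime.

q = 7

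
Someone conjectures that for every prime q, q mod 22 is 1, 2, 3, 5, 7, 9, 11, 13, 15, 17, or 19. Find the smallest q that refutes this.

Check each prime q in order until the claim fails.
For q = 2, 3, 5, 7, …, 31, 37, 41 the conclusion holds.
q = 43: 43 mod 22 = 21 — not in {1, 2, 3, 5, 7, 9, 11, 13, 15, 17, 19}.

q = 43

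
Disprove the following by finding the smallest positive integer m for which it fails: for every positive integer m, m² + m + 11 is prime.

m = 10

A counterexample is any positive integer m such that m² + m + 11 is not prime; we check each in order.
The first 9 eligible values, up to m = 9, all satisfy the conclusion.
m = 10: m² + m + 11 = 121 = 11 × 11, composite.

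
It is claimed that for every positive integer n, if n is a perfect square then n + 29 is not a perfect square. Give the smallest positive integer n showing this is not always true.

n = 196

We need the least positive integer n for which n is a perfect square but n + 29 is a perfect square.
The first 13 eligible values, up to n = 169, all satisfy the conclusion.
n = 196: 196 = 14² and 196 + 29 = 225 = 15².
Hence n = 196 is a counterexample.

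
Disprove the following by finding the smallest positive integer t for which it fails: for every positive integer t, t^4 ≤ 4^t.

t = 3

A counterexample is any positive integer t such that t^4 > 4^t; we check each in order.
t = 1: t^4 = 1 and 4^t = 4, so 1 ≤ 4.
t = 2: t^4 = 16 and 4^t = 16, so 16 ≤ 16.
t = 3: t^4 = 81 and 4^t = 64, so 81 > 64.
Hence t = 3 is a counterexample.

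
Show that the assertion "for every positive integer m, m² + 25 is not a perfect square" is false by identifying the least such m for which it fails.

m = 12

Check each positive integer m in order until m² + 25 is a perfect square.
The first 11 eligible values, up to m = 11, all satisfy the conclusion.
m = 12: 12² + 25 = 169 = 13², a perfect square.
So m = 12 is the smallest counterexample.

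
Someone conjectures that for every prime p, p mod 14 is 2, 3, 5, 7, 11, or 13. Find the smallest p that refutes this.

We need the least prime p for which the claim fails.
For p = 2, 3, 5, 7, 11, 13, 17, 19 the conclusion holds.
p = 23: 23 mod 14 = 9 — not in {2, 3, 5, 7, 11, 13}.
Hence p = 23 is a counterexample.

p = 23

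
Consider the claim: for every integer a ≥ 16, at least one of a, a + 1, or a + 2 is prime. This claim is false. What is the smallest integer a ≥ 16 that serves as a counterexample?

A counterexample is any integer a ≥ 16 such that a, a + 1, a + 2 are all composite; we check each in order.
For a = 16, 17, 18, 19 the conclusion holds.
a = 20: 20 = 2 × 10; 21 = 3 × 7; 22 = 2 × 11 — all composite.

a = 20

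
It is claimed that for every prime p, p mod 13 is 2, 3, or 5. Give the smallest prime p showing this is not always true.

p = 7

We need the least prime p for which the claim fails.
p = 2: 2 mod 13 = 2.
p = 3: 3 mod 13 = 3.
p = 5: 5 mod 13 = 5.
p = 7: 7 mod 13 = 7 — not in {2, 3, 5}.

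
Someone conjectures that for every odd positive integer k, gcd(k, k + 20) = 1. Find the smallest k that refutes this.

Check each odd positive integer k in order until gcd(k, k + 20) > 1.
For k = 1, 3 the conclusion holds.
k = 5: gcd(5, 25) = 5.
Thus k = 5 disproves the claim, and no smaller k works.

k = 5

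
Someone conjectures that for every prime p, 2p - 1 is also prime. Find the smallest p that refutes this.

For p = 2, 3 the conclusion holds.
p = 5: 2p - 1 = 9 = 3 × 3, not prime.

p = 5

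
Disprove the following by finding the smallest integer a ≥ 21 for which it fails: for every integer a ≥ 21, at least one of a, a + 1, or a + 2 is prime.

Check each integer a ≥ 21 in order until a, a + 1, a + 2 are all composite.
For a = 21, 22, 23 the conclusion holds.
a = 24: 24 = 2 × 12; 25 = 5 × 5; 26 = 2 × 13 — all composite.
Hence a = 24 is a counterexample.

a = 24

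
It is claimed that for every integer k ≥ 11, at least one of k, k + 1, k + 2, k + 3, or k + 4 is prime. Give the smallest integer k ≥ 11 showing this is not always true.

We need the least integer k ≥ 11 for which k, k + 1, k + 2, k + 3, k + 4 are all composite.
For k = 11, 12, 13, 14, …, 21, 22, 23 the conclusion holds.
k = 24: 24 = 2 × 12; 25 = 5 × 5; 26 = 2 × 13; 27 = 3 × 9; 28 = 2 × 14 — all composite.
Thus k = 24 disproves the claim, and no smaller k works.

k = 24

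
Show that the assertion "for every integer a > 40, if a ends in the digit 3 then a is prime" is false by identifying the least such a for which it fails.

a = 63

We need the least integer a > 40 for which a ends in the digit 3 but a is not prime.
a = 43: 43 ends in 3 and is prime.
a = 53: 53 ends in 3 and is prime.
a = 63: 63 ends in 3; 63 = 3 × 21, composite.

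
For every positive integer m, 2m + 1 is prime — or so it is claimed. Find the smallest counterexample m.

m = 4

We need the least positive integer m for which 2m + 1 is not prime.
For m = 1, 2, 3 the conclusion holds.
m = 4: 2m + 1 = 9 = 3 × 3, composite.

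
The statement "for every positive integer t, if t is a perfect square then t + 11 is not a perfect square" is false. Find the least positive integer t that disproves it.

Check each positive integer t in order until t is a perfect square but t + 11 is a perfect square.
The first 4 eligible values, up to t = 16, all satisfy the conclusion.
t = 25: 25 = 5² and 25 + 11 = 36 = 6².
So t = 25 is the smallest counterexample.

t = 25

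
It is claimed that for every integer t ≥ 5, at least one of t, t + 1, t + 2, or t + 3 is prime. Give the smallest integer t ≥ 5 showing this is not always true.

For t = 5, 6, 7, 8, …, 21, 22, 23 the conclusion holds.
t = 24: 24 = 2 × 12; 25 = 5 × 5; 26 = 2 × 13; 27 = 3 × 9 — all composite.

t = 24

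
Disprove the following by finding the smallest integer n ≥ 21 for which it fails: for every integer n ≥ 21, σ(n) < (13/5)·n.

n = 60

Check each integer n ≥ 21 in order until the claim fails.
The first 39 eligible values, up to n = 59, all satisfy the conclusion.
n = 60: σ(60) = 168; 168 ≥ 156.
Thus n = 60 disproves the claim, and no smaller n works.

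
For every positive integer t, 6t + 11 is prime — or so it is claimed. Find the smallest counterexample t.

Check each positive integer t in order until 6t + 11 is not prime.
t = 1: 6t + 11 = 17, prime.
t = 2: 6t + 11 = 23, prime.
t = 3: 6t + 11 = 29, prime.
t = 4: 6t + 11 = 35 = 5 × 7, composite.

t = 4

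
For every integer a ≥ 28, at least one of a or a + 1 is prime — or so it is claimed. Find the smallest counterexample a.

a = 32

Check each integer a ≥ 28 in order until a, a + 1 are both composite.
a = 28: 29 is prime.
a = 29: 29 is prime.
a = 30: 31 is prime.
a = 31: 31 is prime.
a = 32: 32 = 2 × 16; 33 = 3 × 11 — both composite.
So a = 32 is the smallest counterexample.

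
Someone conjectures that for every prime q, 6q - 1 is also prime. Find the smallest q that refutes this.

q = 11

The first 4 eligible values, up to q = 7, all satisfy the conclusion.
q = 11: 6q - 1 = 65 = 5 × 13, not prime.
So q = 11 is the smallest counterexample.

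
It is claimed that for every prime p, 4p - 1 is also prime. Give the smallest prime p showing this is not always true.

Check each prime p in order until 4p - 1 is not prime.
For p = 2, 3, 5 the conclusion holds.
p = 7: 4p - 1 = 27 = 3 × 9, not prime.
Hence p = 7 is a counterexample.

p = 7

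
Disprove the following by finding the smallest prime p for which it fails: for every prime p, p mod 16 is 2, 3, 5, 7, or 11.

A counterexample is any prime p such that the claim fails; we check each in order.
For p = 2, 3, 5, 7, 11 the conclusion holds.
p = 13: 13 mod 16 = 13 — not in {2, 3, 5, 7, 11}.
Hence p = 13 is a counterexample.

p = 13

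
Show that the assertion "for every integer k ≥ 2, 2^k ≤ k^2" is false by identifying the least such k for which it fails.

A counterexample is any integer k ≥ 2 such that 2^k > k^2; we check each in order.
For k = 2, 3, 4 the conclusion holds.
k = 5: 2^k = 32 and k^2 = 25, so 32 > 25.

k = 5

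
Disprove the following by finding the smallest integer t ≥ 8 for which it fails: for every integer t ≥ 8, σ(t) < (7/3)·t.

Check each integer t ≥ 8 in order until the claim fails.
t = 8: σ(8) = 15; 15 < 56/3.
t = 9: σ(9) = 13; 13 < 21.
t = 10: σ(10) = 18; 18 < 70/3.
t = 11: σ(11) = 12; 12 < 77/3.
t = 12: σ(12) = 28; 28 ≥ 28.
So t = 12 is the smallest counterexample.

t = 12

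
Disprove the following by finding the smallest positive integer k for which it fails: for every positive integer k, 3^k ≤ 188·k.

We need the least positive integer k for which 3^k > 188·k.
For k = 1, 2, 3, 4, 5, 6 the conclusion holds.
k = 7: 3^k = 2187 and 188·k = 1316, so 2187 > 1316.

k = 7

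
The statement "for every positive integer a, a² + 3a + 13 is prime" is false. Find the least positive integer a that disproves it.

a = 1: a² + 3a + 13 = 17, prime.
a = 2: a² + 3a + 13 = 23, prime.
a = 3: a² + 3a + 13 = 31, prime.
a = 4: a² + 3a + 13 = 41, prime.
a = 5: a² + 3a + 13 = 53, prime.
a = 6: a² + 3a + 13 = 67, prime.
a = 7: a² + 3a + 13 = 83, prime.
a = 8: a² + 3a + 13 = 101, prime.
a = 9: a² + 3a + 13 = 121 = 11 × 11, composite.
Hence a = 9 is a counterexample.

a = 9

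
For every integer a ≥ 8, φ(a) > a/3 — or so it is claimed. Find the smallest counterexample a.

a = 12

A counterexample is any integer a ≥ 8 such that the claim fails; we check each in order.
a = 8: φ(8) = 4 and 8/3 = 8/3, so φ(8) > 8/3.
a = 9: φ(9) = 6 and 9/3 = 3, so φ(9) > 9/3.
a = 10: φ(10) = 4 and 10/3 = 10/3, so φ(10) > 10/3.
a = 11: φ(11) = 10 and 11/3 = 11/3, so φ(11) > 11/3.
a = 12: φ(12) = 4 and 12/3 = 4, so φ(12) ≤ 12/3.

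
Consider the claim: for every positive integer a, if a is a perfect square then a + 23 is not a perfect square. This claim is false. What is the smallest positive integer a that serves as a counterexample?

a = 121

Check each positive integer a in order until a is a perfect square but a + 23 is a perfect square.
The first 10 eligible values, up to a = 100, all satisfy the conclusion.
a = 121: 121 = 11² and 121 + 23 = 144 = 12².
Hence a = 121 is a counterexample.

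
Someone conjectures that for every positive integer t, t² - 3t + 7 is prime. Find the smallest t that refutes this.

We need the least positive integer t for which t² - 3t + 7 is not prime.
For t = 1, 2, 3, 4, 5 the conclusion holds.
t = 6: t² - 3t + 7 = 25 = 5 × 5, composite.
Hence t = 6 is a counterexample.

t = 6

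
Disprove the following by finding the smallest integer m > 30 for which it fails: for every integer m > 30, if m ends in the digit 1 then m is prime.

m = 31: 31 ends in 1 and is prime.
m = 41: 41 ends in 1 and is prime.
m = 51: 51 ends in 1; 51 = 3 × 17, composite.
So m = 51 is the smallest counterexample.

m = 51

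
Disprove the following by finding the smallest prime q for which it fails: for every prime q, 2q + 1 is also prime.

A counterexample is any prime q such that 2q + 1 is not prime; we check each in order.
q = 2: 2q + 1 = 5, prime.
q = 3: 2q + 1 = 7, prime.
q = 5: 2q + 1 = 11, prime.
q = 7: 2q + 1 = 15 = 3 × 5, not prime.

q = 7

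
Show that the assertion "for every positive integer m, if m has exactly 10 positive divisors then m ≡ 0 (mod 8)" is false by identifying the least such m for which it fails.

m = 162

A counterexample is any positive integer m such that m has exactly 10 positive divisors but the claim fails; we check each in order.
For m = 48, 80, 112 the conclusion holds.
m = 162: τ(162) = 10; 162 ≡ 2 (mod 8).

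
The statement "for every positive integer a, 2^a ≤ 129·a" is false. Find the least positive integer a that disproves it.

a = 11

Check each positive integer a in order until 2^a > 129·a.
The first 10 eligible values, up to a = 10, all satisfy the conclusion.
a = 11: 2^a = 2048 and 129·a = 1419, so 2048 > 1419.
Thus a = 11 disproves the claim, and no smaller a works.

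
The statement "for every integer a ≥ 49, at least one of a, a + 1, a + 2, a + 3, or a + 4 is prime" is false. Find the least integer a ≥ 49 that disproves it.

Check each integer a ≥ 49 in order until a, a + 1, a + 2, a + 3, a + 4 are all composite.
For a = 49, 50, 51, 52, 53 the conclusion holds.
a = 54: 54 = 2 × 27; 55 = 5 × 11; 56 = 2 × 28; 57 = 3 × 19; 58 = 2 × 29 — all composite.

a = 54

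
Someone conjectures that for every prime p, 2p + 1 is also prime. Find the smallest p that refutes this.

p = 7

We need the least prime p for which 2p + 1 is not prime.
For p = 2, 3, 5 the conclusion holds.
p = 7: 2p + 1 = 15 = 3 × 5, not prime.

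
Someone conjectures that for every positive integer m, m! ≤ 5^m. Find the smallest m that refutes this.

We need the least positive integer m for which m! > 5^m.
For m = 1, 2, 3, 4, …, 9, 10, 11 the conclusion holds.
m = 12: m! = 479001600 and 5^m = 244140625, so 479001600 > 244140625.
So m = 12 is the smallest counterexample.

m = 12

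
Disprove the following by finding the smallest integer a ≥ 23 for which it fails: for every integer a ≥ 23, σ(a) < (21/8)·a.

a = 60

For a = 23, 24, 25, 26, …, 57, 58, 59 the conclusion holds.
a = 60: σ(60) = 168; 168 ≥ 315/2.
So a = 60 is the smallest counterexample.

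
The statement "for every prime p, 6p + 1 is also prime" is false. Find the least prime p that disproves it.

We need the least prime p for which 6p + 1 is not prime.
For p = 2, 3, 5, 7, 11, 13, 17 the conclusion holds.
p = 19: 6p + 1 = 115 = 5 × 23, not prime.
Thus p = 19 disproves the claim, and no smaller p works.

p = 19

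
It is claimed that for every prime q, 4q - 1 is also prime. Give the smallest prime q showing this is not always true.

q = 7

q = 2: 4q - 1 = 7, prime.
q = 3: 4q - 1 = 11, prime.
q = 5: 4q - 1 = 19, prime.
q = 7: 4q - 1 = 27 = 3 × 9, not prime.
So q = 7 is the smallest counterexample.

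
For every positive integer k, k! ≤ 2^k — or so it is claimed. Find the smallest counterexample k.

Check each positive integer k in order until k! > 2^k.
For k = 1, 2, 3 the conclusion holds.
k = 4: k! = 24 and 2^k = 16, so 24 > 16.

k = 4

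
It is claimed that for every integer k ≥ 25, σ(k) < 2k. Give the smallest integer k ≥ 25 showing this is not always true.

For k = 25, 26, 27 the conclusion holds.
k = 28: σ(28) = 56; 56 ≥ 56.

k = 28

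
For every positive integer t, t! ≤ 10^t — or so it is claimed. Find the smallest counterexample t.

t = 25

A counterexample is any positive integer t such that t! > 10^t; we check each in order.
For t = 1, 2, 3, 4, …, 22, 23, 24 the conclusion holds.
t = 25: t! = 15511210043330985984000000 and 10^t = 10000000000000000000000000, so 15511210043330985984000000 > 10000000000000000000000000.
Thus t = 25 disproves the claim, and no smaller t works.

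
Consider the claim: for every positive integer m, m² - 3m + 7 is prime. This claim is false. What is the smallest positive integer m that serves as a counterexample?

The first 5 eligible values, up to m = 5, all satisfy the conclusion.
m = 6: m² - 3m + 7 = 25 = 5 × 5, composite.
Hence m = 6 is a counterexample.

m = 6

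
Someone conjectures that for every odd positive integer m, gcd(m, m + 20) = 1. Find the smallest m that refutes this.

m = 5

Check each odd positive integer m in order until gcd(m, m + 20) > 1.
m = 1: gcd(1, 21) = 1.
m = 3: gcd(3, 23) = 1.
m = 5: gcd(5, 25) = 5.
Hence m = 5 is a counterexample.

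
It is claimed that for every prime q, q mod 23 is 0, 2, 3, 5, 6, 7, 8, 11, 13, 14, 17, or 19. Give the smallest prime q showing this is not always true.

q = 41

The first 12 eligible values, up to q = 37, all satisfy the conclusion.
q = 41: 41 mod 23 = 18 — not in {0, 2, 3, 5, 6, 7, 8, 11, 13, 14, 17, 19}.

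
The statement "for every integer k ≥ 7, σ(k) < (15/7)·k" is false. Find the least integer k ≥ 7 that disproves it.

For k = 7, 8, 9, 10, 11 the conclusion holds.
k = 12: σ(12) = 28; 28 ≥ 180/7.

k = 12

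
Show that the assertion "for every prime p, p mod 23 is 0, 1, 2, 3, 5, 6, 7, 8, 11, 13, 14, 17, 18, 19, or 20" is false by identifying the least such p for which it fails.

A counterexample is any prime p such that the claim fails; we check each in order.
The first 17 eligible values, up to p = 59, all satisfy the conclusion.
p = 61: 61 mod 23 = 15 — not in {0, 1, 2, 3, 5, 6, 7, 8, 11, 13, 14, 17, 18, 19, 20}.

p = 61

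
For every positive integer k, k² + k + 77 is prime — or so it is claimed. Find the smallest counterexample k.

The first 5 eligible values, up to k = 5, all satisfy the conclusion.
k = 6: k² + k + 77 = 119 = 7 × 17, composite.

k = 6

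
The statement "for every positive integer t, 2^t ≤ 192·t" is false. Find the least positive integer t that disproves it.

t = 12

A counterexample is any positive integer t such that 2^t > 192·t; we check each in order.
For t = 1, 2, 3, 4, …, 9, 10, 11 the conclusion holds.
t = 12: 2^t = 4096 and 192·t = 2304, so 4096 > 2304.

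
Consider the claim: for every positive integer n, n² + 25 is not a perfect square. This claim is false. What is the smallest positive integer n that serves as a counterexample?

A counterexample is any positive integer n such that n² + 25 is a perfect square; we check each in order.
For n = 1, 2, 3, 4, …, 9, 10, 11 the conclusion holds.
n = 12: 12² + 25 = 169 = 13², a perfect square.
Thus n = 12 disproves the claim, and no smaller n works.

n = 12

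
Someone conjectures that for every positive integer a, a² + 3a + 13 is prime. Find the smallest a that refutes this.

We need the least positive integer a for which a² + 3a + 13 is not prime.
a = 1: a² + 3a + 13 = 17, prime.
a = 2: a² + 3a + 13 = 23, prime.
a = 3: a² + 3a + 13 = 31, prime.
a = 4: a² + 3a + 13 = 41, prime.
a = 5: a² + 3a + 13 = 53, prime.
a = 6: a² + 3a + 13 = 67, prime.
a = 7: a² + 3a + 13 = 83, prime.
a = 8: a² + 3a + 13 = 101, prime.
a = 9: a² + 3a + 13 = 121 = 11 × 11, composite.
Thus a = 9 disproves the claim, and no smaller a works.

a = 9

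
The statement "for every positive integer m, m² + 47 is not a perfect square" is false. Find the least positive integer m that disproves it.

m = 23

The first 22 eligible values, up to m = 22, all satisfy the conclusion.
m = 23: 23² + 47 = 576 = 24², a perfect square.
Thus m = 23 disproves the claim, and no smaller m works.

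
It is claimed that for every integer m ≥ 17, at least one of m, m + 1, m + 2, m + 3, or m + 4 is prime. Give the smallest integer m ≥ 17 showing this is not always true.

A counterexample is any integer m ≥ 17 such that m, m + 1, m + 2, m + 3, m + 4 are all composite; we check each in order.
m = 17: 17 is prime.
m = 18: 19 is prime.
m = 19: 19 is prime.
m = 20: 23 is prime.
m = 21: 23 is prime.
m = 22: 23 is prime.
m = 23: 23 is prime.
m = 24: 24 = 2 × 12; 25 = 5 × 5; 26 = 2 × 13; 27 = 3 × 9; 28 = 2 × 14 — all composite.

m = 24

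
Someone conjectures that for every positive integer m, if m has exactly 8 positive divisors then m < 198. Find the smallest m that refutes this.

m = 222

For m = 24, 30, 40, 42, …, 189, 190, 195 the conclusion holds.
m = 222: τ(222) = 8; 222 ≥ 198.
Thus m = 222 disproves the claim, and no smaller m works.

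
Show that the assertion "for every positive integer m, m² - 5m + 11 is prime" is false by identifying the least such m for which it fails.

m = 7

We need the least positive integer m for which m² - 5m + 11 is not prime.
The first 6 eligible values, up to m = 6, all satisfy the conclusion.
m = 7: m² - 5m + 11 = 25 = 5 × 5, composite.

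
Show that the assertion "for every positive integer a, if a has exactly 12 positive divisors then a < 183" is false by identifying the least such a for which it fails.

A counterexample is any positive integer a such that a has exactly 12 positive divisors but the claim fails; we check each in order.
The first 12 eligible values, up to a = 160, all satisfy the conclusion.
a = 198: τ(198) = 12; 198 ≥ 183.

a = 198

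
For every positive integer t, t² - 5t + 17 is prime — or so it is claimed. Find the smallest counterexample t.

t = 13

We need the least positive integer t for which t² - 5t + 17 is not prime.
For t = 1, 2, 3, 4, …, 10, 11, 12 the conclusion holds.
t = 13: t² - 5t + 17 = 121 = 11 × 11, composite.
Hence t = 13 is a counterexample.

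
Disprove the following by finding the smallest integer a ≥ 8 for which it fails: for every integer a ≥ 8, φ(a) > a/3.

a = 12

a = 8: φ(8) = 4 and 8/3 = 8/3, so φ(8) > 8/3.
a = 9: φ(9) = 6 and 9/3 = 3, so φ(9) > 9/3.
a = 10: φ(10) = 4 and 10/3 = 10/3, so φ(10) > 10/3.
a = 11: φ(11) = 10 and 11/3 = 11/3, so φ(11) > 11/3.
a = 12: φ(12) = 4 and 12/3 = 4, so φ(12) ≤ 12/3.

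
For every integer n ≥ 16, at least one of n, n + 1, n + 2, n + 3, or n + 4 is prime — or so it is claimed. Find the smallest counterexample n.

n = 16: 17 is prime.
n = 17: 17 is prime.
n = 18: 19 is prime.
n = 19: 19 is prime.
n = 20: 23 is prime.
n = 21: 23 is prime.
n = 22: 23 is prime.
n = 23: 23 is prime.
n = 24: 24 = 2 × 12; 25 = 5 × 5; 26 = 2 × 13; 27 = 3 × 9; 28 = 2 × 14 — all composite.

n = 24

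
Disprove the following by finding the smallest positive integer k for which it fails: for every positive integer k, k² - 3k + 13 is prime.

For k = 1, 2, 3, 4, …, 9, 10, 11 the conclusion holds.
k = 12: k² - 3k + 13 = 121 = 11 × 11, composite.
Thus k = 12 disproves the claim, and no smaller k works.

k = 12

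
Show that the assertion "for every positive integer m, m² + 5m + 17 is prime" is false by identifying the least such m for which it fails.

m = 8

We need the least positive integer m for which m² + 5m + 17 is not prime.
For m = 1, 2, 3, 4, 5, 6, 7 the conclusion holds.
m = 8: m² + 5m + 17 = 121 = 11 × 11, composite.
So m = 8 is the smallest counterexample.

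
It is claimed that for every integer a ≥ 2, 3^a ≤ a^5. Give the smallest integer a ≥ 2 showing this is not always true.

The first 9 eligible values, up to a = 10, all satisfy the conclusion.
a = 11: 3^a = 177147 and a^5 = 161051, so 177147 > 161051.
Thus a = 11 disproves the claim, and no smaller a works.

a = 11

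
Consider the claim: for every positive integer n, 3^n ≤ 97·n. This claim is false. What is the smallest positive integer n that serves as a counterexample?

Check each positive integer n in order until 3^n > 97·n.
n = 1: 3^n = 3 and 97·n = 97, so 3 ≤ 97.
n = 2: 3^n = 9 and 97·n = 194, so 9 ≤ 194.
n = 3: 3^n = 27 and 97·n = 291, so 27 ≤ 291.
n = 4: 3^n = 81 and 97·n = 388, so 81 ≤ 388.
n = 5: 3^n = 243 and 97·n = 485, so 243 ≤ 485.
n = 6: 3^n = 729 and 97·n = 582, so 729 > 582.
So n = 6 is the smallest counterexample.

n = 6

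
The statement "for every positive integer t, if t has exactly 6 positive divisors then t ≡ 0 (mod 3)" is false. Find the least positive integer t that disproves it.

t = 20

A counterexample is any positive integer t such that t has exactly 6 positive divisors but the claim fails; we check each in order.
For t = 12, 18 the conclusion holds.
t = 20: τ(20) = 6; 20 ≡ 2 (mod 3).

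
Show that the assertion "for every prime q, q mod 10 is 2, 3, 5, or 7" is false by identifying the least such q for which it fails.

q = 11

q = 2: 2 mod 10 = 2.
q = 3: 3 mod 10 = 3.
q = 5: 5 mod 10 = 5.
q = 7: 7 mod 10 = 7.
q = 11: 11 mod 10 = 1 — not in {2, 3, 5, 7}.
Thus q = 11 disproves the claim, and no smaller q works.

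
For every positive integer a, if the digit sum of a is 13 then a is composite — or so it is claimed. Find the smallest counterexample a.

a = 49: digit sum 13; 49 is composite.
a = 58: digit sum 13; 58 is composite.
a = 67: digit sum 13; 67 is prime, not composite.
Thus a = 67 disproves the claim, and no smaller a works.

a = 67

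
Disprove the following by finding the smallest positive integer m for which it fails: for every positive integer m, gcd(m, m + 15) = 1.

m = 3

We need the least positive integer m for which gcd(m, m + 15) > 1.
m = 1: gcd(1, 16) = 1.
m = 2: gcd(2, 17) = 1.
m = 3: gcd(3, 18) = 3.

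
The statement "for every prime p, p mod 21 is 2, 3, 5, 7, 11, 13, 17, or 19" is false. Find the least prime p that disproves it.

For p = 2, 3, 5, 7, 11, 13, 17, 19, 23 the conclusion holds.
p = 29: 29 mod 21 = 8 — not in {2, 3, 5, 7, 11, 13, 17, 19}.
Hence p = 29 is a counterexample.

p = 29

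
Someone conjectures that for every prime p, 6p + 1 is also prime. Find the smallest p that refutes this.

We need the least prime p for which 6p + 1 is not prime.
The first 7 eligible values, up to p = 17, all satisfy the conclusion.
p = 19: 6p + 1 = 115 = 5 × 23, not prime.

p = 19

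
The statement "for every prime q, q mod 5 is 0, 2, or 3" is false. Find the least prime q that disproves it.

We need the least prime q for which the claim fails.
For q = 2, 3, 5, 7 the conclusion holds.
q = 11: 11 mod 5 = 1 — not in {0, 2, 3}.
Hence q = 11 is a counterexample.

q = 11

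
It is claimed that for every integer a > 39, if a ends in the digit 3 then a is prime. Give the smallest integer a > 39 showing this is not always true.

a = 63

Check each integer a > 39 in order until a ends in the digit 3 but a is not prime.
a = 43: 43 ends in 3 and is prime.
a = 53: 53 ends in 3 and is prime.
a = 63: 63 ends in 3; 63 = 3 × 21, composite.
So a = 63 is the smallest counterexample.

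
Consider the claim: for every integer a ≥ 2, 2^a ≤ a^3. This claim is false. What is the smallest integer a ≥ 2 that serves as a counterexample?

a = 10

Check each integer a ≥ 2 in order until 2^a > a^3.
For a = 2, 3, 4, 5, 6, 7, 8, 9 the conclusion holds.
a = 10: 2^a = 1024 and a^3 = 1000, so 1024 > 1000.
So a = 10 is the smallest counterexample.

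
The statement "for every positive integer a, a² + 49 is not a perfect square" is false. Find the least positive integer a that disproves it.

We need the least positive integer a for which a² + 49 is a perfect square.
For a = 1, 2, 3, 4, …, 21, 22, 23 the conclusion holds.
a = 24: 24² + 49 = 625 = 25², a perfect square.
Thus a = 24 disproves the claim, and no smaller a works.

a = 24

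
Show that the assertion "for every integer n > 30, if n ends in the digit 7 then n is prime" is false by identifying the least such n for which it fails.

We need the least integer n > 30 for which n ends in the digit 7 but n is not prime.
For n = 37, 47 the conclusion holds.
n = 57: 57 ends in 7; 57 = 3 × 19, composite.

n = 57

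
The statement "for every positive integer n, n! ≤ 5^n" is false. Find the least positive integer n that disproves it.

For n = 1, 2, 3, 4, …, 9, 10, 11 the conclusion holds.
n = 12: n! = 479001600 and 5^n = 244140625, so 479001600 > 244140625.

n = 12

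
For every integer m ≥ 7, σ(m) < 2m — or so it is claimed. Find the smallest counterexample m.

m = 12

We need the least integer m ≥ 7 for which the claim fails.
For m = 7, 8, 9, 10, 11 the conclusion holds.
m = 12: σ(12) = 28; 28 ≥ 24.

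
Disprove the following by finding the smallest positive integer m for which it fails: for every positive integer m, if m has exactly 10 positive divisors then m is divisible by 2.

Check each positive integer m in order until m has exactly 10 positive divisors but m is not divisible by 2.
For m = 48, 80, 112, 162, 176, 208, 272, 304, 368 the conclusion holds.
m = 405: τ(405) = 10; 405 mod 2 = 1.
So m = 405 is the smallest counterexample.

m = 405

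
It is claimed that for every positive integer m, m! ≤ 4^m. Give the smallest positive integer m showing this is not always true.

m = 1: m! = 1 and 4^m = 4, so 1 ≤ 4.
m = 2: m! = 2 and 4^m = 16, so 2 ≤ 16.
m = 3: m! = 6 and 4^m = 64, so 6 ≤ 64.
m = 4: m! = 24 and 4^m = 256, so 24 ≤ 256.
m = 5: m! = 120 and 4^m = 1024, so 120 ≤ 1024.
m = 6: m! = 720 and 4^m = 4096, so 720 ≤ 4096.
m = 7: m! = 5040 and 4^m = 16384, so 5040 ≤ 16384.
m = 8: m! = 40320 and 4^m = 65536, so 40320 ≤ 65536.
m = 9: m! = 362880 and 4^m = 262144, so 362880 > 262144.
So m = 9 is the smallest counterexample.

m = 9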